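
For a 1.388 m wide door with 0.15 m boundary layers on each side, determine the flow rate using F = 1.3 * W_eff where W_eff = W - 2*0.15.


W_eff = 1.388 - 0.30 = 1.088 m
F = 1.3 * 1.088 = 1.4144 persons/s

1.4144 persons/s


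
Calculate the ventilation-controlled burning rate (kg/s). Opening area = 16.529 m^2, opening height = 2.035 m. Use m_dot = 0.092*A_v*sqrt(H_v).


sqrt(H_v) = 1.4265
m_dot = 0.092 * 16.529 * 1.4265 = 2.1693 kg/s

2.1693 kg/s


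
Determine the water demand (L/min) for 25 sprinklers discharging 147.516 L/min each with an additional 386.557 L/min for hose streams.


Sprinkler demand = 25 * 147.516 = 3687.9 L/min
Total = 3687.9 + 386.557 = 4074.457 L/min

4074.457 L/min


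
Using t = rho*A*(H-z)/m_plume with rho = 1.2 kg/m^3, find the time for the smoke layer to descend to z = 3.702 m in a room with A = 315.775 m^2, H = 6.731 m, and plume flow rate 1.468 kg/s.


H - z = 3.029 m
t = 1.2 * 315.775 * 3.029 / 1.468 = 781.87 s

781.87 s


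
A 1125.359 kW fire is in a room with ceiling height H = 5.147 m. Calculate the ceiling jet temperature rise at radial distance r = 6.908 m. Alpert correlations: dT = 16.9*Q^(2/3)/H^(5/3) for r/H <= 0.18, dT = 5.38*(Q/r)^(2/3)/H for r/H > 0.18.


r/H = 6.908 / 5.147 = 1.3421
r/H > 0.18, so dT = 5.38*(Q/r)^(2/3)/H
Q/r = 162.91
(Q/r)^(2/3) = 29.828
dT = 5.38 * 29.828 / 5.147 = 31.178 K

31.178 K


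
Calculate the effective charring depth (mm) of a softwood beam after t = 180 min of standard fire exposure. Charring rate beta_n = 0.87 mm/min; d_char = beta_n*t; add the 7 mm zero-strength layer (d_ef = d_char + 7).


d_char = 0.87 * 180 = 156.6 mm
d_ef = 156.6 + 1.0*7 = 163.6 mm

163.6 mm


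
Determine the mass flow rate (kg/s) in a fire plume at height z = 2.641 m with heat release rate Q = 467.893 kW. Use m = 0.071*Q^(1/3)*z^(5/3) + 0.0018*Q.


Q^(1/3) = 7.7633
z^(5/3) = 5.0460
First term = 0.071 * 7.7633 * 5.0460 = 2.7813
Second term = 0.0018 * 467.893 = 0.84221
m = 3.6236 kg/s

3.6236 kg/s


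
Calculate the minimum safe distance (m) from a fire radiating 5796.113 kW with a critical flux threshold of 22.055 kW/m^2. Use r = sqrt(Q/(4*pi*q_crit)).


4*pi*q_crit = 277.15
Q/(4*pi*q_crit) = 20.913
r = sqrt(20.913) = 4.5731 m

4.5731 m


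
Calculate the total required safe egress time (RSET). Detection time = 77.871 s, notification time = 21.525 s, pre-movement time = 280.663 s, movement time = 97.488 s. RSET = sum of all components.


Total = 77.871 + 21.525 + 280.663 + 97.488 = 477.547 s

477.547 s


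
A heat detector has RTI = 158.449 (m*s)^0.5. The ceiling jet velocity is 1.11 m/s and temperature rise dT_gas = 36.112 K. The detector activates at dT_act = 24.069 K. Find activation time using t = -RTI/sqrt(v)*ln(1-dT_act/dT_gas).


dT_act/dT_gas = 0.66651
ln(1 - 0.66651) = -1.0981
t = -158.449 / sqrt(1.11) * -1.0981 = 165.15 s

165.15 s


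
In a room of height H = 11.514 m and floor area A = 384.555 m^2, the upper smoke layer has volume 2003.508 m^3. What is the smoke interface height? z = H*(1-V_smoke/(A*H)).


V/(A*H) = 0.45249
1 - 0.45249 = 0.54751
z = 11.514 * 0.54751 = 6.3041 m

6.3041 m


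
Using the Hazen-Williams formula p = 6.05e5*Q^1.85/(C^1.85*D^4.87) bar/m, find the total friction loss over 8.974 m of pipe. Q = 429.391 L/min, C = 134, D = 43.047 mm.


Q^1.85 = 74264
C^1.85 = 8612.8
D^4.87 = 9.0636e+07
p/m = 0.057556 bar/m
p_total = 0.057556 * 8.974 = 0.51650 bar

0.51650 bar


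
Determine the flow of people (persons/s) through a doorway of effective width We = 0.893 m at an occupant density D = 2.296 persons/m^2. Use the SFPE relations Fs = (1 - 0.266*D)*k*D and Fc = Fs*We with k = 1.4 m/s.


1 - 0.266*D = 1 - 0.266*2.296 = 0.38926
Fs = 0.38926 * 1.4 * 2.296 = 1.2513 persons/(s*m)
Fc = 1.2513 * 0.893 = 1.1174 persons/s

1.1174 persons/s


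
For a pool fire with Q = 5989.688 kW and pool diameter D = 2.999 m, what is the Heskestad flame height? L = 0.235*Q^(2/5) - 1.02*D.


Q^(2/5) = 32.431
0.235 * Q^(2/5) = 7.6213
1.02 * D = 3.0590
L = 4.5623 m

4.5623 m


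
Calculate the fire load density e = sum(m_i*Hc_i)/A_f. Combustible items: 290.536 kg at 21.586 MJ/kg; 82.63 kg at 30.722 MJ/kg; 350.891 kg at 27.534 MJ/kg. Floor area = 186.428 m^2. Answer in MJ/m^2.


Total energy = 290.536*21.586 + 82.63*30.722 + 350.891*27.534
= 6271.510 + 2538.559 + 9661.433
= 18471.50 MJ
e = 18471.50 / 186.428 = 99.081 MJ/m^2

99.081 MJ/m^2


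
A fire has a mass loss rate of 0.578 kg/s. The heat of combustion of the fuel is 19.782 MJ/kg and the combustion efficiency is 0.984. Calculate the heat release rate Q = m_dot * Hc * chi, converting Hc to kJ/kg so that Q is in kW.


Hc = 19.782 MJ/kg = 19.782 * 1000 kJ/kg = 19782 kJ/kg
Q = 0.578 kg/s * 19782 kJ/kg * 0.984 = 11251 kW

11251 kW


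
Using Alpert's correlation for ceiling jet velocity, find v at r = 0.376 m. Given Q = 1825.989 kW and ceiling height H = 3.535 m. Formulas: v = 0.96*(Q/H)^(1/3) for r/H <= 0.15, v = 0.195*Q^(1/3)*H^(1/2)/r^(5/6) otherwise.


r/H = 0.376 / 3.535 = 0.10636
r/H <= 0.15, so v = 0.96*(Q/H)^(1/3)
Q/H = 516.55
(Q/H)^(1/3) = 8.0236
v = 0.96 * 8.0236 = 7.7027 m/s

7.7027 m/s


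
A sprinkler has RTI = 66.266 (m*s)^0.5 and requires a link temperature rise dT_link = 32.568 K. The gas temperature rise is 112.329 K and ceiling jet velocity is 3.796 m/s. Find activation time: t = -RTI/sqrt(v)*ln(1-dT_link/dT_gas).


dT_link/dT_gas = 0.28993
ln(1 - 0.28993) = -0.34240
t = -66.266 / sqrt(3.796) * -0.34240 = 11.645 s

11.645 s


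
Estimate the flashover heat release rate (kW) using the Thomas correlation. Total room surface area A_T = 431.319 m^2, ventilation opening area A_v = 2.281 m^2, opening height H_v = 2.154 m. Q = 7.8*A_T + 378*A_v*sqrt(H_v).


7.8*A_T = 3364.3
sqrt(H_v) = 1.4677
378*A_v*sqrt(H_v) = 1265.4
Q = 3364.3 + 1265.4 = 4629.7 kW

4629.7 kW


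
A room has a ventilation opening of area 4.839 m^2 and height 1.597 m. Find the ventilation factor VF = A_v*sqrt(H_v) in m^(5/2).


sqrt(H_v) = 1.2637
VF = 4.839 * 1.2637 = 6.1152 m^(5/2)

6.1152 m^(5/2)


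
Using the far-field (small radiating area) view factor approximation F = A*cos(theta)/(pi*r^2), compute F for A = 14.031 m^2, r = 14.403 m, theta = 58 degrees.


cos(58 deg) = 0.52992
pi*r^2 = 651.71
F = 14.031 * 0.52992 / 651.71 = 0.011409

0.011409


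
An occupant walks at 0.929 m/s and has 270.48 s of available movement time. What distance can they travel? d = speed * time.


d = 0.929 * 270.48 = 251.28 m

251.28 m


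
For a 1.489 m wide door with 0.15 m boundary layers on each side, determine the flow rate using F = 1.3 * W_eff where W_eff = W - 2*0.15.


W_eff = 1.489 - 0.30 = 1.189 m
F = 1.3 * 1.189 = 1.5457 persons/s

1.5457 persons/s


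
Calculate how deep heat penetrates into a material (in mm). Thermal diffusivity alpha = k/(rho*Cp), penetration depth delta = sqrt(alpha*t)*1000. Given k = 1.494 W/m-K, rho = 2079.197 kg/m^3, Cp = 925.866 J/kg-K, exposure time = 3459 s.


alpha = 1.494 / (2079.197 * 925.866) = 7.7608e-07 m^2/s
alpha * t = 0.0026845
delta = sqrt(0.0026845) * 1000 = 51.812 mm

51.812 mm


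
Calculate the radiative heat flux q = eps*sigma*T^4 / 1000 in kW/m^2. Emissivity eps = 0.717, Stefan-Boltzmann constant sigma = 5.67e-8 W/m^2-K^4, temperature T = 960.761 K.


T^4 = 8.5204e+11
q = 0.717 * 5.67e-8 * 8.5204e+11 / 1000 = 34.639 kW/m^2

34.639 kW/m^2


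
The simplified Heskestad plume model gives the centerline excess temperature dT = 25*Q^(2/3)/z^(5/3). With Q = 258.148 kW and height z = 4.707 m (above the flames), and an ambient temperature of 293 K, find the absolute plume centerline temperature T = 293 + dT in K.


Q^(2/3) = 40.543
z^(5/3) = 13.220
dT = 25 * 40.543 / 13.220 = 76.668 K
T = 293 + 76.668 = 369.67 K

369.67 K


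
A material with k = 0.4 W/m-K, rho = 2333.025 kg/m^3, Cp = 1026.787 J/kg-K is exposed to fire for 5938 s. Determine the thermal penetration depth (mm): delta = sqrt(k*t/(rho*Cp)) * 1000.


alpha = 0.4 / (2333.025 * 1026.787) = 1.6698e-07 m^2/s
alpha * t = 0.00099152
delta = sqrt(0.00099152) * 1000 = 31.488 mm

31.488 mm


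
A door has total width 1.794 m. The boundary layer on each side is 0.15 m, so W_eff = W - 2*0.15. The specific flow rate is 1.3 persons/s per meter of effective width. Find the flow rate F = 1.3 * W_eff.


W_eff = 1.794 - 0.30 = 1.494 m
F = 1.3 * 1.494 = 1.9422 persons/s

1.9422 persons/s


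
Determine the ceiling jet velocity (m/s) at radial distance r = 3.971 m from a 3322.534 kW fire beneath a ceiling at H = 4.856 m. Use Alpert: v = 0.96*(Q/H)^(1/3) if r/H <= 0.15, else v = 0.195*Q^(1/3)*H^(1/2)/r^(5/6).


r/H = 3.971 / 4.856 = 0.81775
r/H > 0.15, so v = 0.195*Q^(1/3)*H^(1/2)/r^(5/6)
Q^(1/3) = 14.922
H^(1/2) = 2.2036
r^(5/6) = 3.1556
v = 0.195 * 14.922 * 2.2036 / 3.1556 = 2.0320 m/s

2.0320 m/s


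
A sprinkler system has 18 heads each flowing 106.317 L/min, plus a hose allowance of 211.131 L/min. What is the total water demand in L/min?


Sprinkler demand = 18 * 106.317 = 1913.706 L/min
Total = 1913.706 + 211.131 = 2124.837 L/min

2124.837 L/min


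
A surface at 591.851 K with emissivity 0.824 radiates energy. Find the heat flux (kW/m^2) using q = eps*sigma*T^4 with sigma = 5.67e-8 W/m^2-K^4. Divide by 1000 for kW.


T^4 = 1.2270e+11
q = 0.824 * 5.67e-8 * 1.2270e+11 / 1000 = 5.7327 kW/m^2

5.7327 kW/m^2


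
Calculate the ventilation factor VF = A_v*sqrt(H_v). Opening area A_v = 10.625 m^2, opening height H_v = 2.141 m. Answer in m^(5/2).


sqrt(H_v) = 1.4632
VF = 10.625 * 1.4632 = 15.547 m^(5/2)

15.547 m^(5/2)


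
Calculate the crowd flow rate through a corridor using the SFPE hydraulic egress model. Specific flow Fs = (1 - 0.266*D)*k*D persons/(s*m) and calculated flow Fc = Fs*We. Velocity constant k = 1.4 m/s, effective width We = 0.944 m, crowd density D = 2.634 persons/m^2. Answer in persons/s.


1 - 0.266*D = 1 - 0.266*2.634 = 0.29936
Fs = 0.29936 * 1.4 * 2.634 = 1.1039 persons/(s*m)
Fc = 1.1039 * 0.944 = 1.0421 persons/s

1.0421 persons/s


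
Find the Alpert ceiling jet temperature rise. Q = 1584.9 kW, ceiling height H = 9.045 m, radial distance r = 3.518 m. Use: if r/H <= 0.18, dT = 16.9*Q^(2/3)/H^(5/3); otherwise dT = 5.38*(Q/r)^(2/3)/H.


r/H = 3.518 / 9.045 = 0.38894
r/H > 0.18, so dT = 5.38*(Q/r)^(2/3)/H
Q/r = 450.51
(Q/r)^(2/3) = 58.768
dT = 5.38 * 58.768 / 9.045 = 34.955 K

34.955 K


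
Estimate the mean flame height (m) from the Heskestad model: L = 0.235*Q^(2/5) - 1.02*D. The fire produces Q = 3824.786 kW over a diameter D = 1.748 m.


Q^(2/5) = 27.105
0.235 * Q^(2/5) = 6.3696
1.02 * D = 1.7830
L = 4.5866 m

4.5866 m


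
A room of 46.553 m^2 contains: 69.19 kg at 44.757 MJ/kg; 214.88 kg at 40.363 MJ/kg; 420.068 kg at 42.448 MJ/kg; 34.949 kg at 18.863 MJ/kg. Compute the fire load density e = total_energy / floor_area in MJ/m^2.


Total energy = 69.19*44.757 + 214.88*40.363 + 420.068*42.448 + 34.949*18.863
= 3096.737 + 8673.201 + 17831.05 + 659.2430
= 30260.23 MJ
e = 30260.23 / 46.553 = 650.02 MJ/m^2

650.02 MJ/m^2


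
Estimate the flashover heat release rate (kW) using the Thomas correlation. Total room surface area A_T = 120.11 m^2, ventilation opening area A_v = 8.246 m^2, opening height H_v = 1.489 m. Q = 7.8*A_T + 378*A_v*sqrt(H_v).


7.8*A_T = 936.858
sqrt(H_v) = 1.2202
378*A_v*sqrt(H_v) = 3803.5
Q = 936.858 + 3803.5 = 4740.3 kW

4740.3 kW


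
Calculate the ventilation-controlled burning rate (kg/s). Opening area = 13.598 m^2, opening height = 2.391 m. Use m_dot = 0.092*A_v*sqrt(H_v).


sqrt(H_v) = 1.5463
m_dot = 0.092 * 13.598 * 1.5463 = 1.9344 kg/s

1.9344 kg/s


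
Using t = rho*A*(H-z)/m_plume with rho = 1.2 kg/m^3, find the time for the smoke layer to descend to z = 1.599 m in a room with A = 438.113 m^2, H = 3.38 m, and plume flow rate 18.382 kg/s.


H - z = 1.781 m
t = 1.2 * 438.113 * 1.781 / 18.382 = 50.938 s

50.938 s


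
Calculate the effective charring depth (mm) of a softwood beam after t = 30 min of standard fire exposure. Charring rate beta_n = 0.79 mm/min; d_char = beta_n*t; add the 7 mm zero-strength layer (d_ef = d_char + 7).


d_char = 0.79 * 30 = 23.7 mm
d_ef = 23.7 + 1.0*7 = 30.7 mm

30.7 mm


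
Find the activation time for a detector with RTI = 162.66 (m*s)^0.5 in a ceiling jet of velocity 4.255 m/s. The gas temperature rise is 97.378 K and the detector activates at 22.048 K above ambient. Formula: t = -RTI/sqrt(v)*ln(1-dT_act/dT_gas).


dT_act/dT_gas = 0.22642
ln(1 - 0.22642) = -0.25672
t = -162.66 / sqrt(4.255) * -0.25672 = 20.244 s

20.244 s


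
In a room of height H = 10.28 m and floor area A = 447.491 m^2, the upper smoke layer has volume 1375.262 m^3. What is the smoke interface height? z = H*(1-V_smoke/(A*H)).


V/(A*H) = 0.29896
1 - 0.29896 = 0.70104
z = 10.28 * 0.70104 = 7.2067 m

7.2067 m


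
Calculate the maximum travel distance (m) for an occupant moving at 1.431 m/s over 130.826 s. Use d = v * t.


d = 1.431 * 130.826 = 187.21 m

187.21 m


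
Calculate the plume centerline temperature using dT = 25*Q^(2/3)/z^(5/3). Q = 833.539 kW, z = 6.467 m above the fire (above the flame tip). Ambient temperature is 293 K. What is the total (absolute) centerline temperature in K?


Q^(2/3) = 88.569
z^(5/3) = 22.448
dT = 25 * 88.569 / 22.448 = 98.640 K
T = 293 + 98.640 = 391.64 K

391.64 K


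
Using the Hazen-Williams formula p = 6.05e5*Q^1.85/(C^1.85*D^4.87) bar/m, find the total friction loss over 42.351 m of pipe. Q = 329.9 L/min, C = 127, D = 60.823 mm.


Q^1.85 = 45604
C^1.85 = 7799.0
D^4.87 = 4.8799e+08
p/m = 0.0072496 bar/m
p_total = 0.0072496 * 42.351 = 0.30703 bar

0.30703 bar


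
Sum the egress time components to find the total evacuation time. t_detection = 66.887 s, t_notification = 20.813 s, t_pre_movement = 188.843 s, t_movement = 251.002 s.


Total = 66.887 + 20.813 + 188.843 + 251.002 = 527.545 s

527.545 s


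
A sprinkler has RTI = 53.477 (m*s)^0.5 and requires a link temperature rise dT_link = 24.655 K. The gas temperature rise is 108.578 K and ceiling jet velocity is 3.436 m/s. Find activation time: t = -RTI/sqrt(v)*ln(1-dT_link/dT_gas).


dT_link/dT_gas = 0.22707
ln(1 - 0.22707) = -0.25757
t = -53.477 / sqrt(3.436) * -0.25757 = 7.4308 s

7.4308 s


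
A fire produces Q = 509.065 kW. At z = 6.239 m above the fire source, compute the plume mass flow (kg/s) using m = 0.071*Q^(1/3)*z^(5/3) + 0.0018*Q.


Q^(1/3) = 7.9847
z^(5/3) = 21.144
First term = 0.071 * 7.9847 * 21.144 = 11.987
Second term = 0.0018 * 509.065 = 0.91632
m = 12.903 kg/s

12.903 kg/s


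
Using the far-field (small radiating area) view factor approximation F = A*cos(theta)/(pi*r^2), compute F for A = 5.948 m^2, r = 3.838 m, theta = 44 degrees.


cos(44 deg) = 0.71934
pi*r^2 = 46.276
F = 5.948 * 0.71934 / 46.276 = 0.092458

0.092458


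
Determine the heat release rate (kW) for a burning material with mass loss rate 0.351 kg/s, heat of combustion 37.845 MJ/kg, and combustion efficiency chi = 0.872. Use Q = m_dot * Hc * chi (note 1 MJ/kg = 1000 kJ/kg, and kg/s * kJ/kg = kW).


Hc = 37.845 MJ/kg = 37.845 * 1000 kJ/kg = 37845 kJ/kg
Q = 0.351 kg/s * 37845 kJ/kg * 0.872 = 11583 kW

11583 kW


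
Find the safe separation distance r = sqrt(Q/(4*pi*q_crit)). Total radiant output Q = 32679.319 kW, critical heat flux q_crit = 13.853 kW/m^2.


4*pi*q_crit = 174.08
Q/(4*pi*q_crit) = 187.72
r = sqrt(187.72) = 13.701 m

13.701 m


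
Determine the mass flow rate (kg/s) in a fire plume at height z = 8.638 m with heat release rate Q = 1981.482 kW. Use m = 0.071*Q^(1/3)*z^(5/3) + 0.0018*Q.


Q^(1/3) = 12.560
z^(5/3) = 36.365
First term = 0.071 * 12.560 * 36.365 = 32.430
Second term = 0.0018 * 1981.482 = 3.5667
m = 35.996 kg/s

35.996 kg/s


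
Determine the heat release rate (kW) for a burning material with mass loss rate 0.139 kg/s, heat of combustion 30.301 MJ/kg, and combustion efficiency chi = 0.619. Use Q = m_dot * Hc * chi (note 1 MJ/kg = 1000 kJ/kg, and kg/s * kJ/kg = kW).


Hc = 30.301 MJ/kg = 30.301 * 1000 kJ/kg = 30301 kJ/kg
Q = 0.139 kg/s * 30301 kJ/kg * 0.619 = 2607.1 kW

2607.1 kW


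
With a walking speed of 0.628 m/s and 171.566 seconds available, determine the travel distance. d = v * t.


d = 0.628 * 171.566 = 107.74 m

107.74 m


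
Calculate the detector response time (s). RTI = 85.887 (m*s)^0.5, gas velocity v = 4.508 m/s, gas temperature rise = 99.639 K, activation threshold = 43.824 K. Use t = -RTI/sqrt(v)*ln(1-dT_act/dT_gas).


dT_act/dT_gas = 0.43983
ln(1 - 0.43983) = -0.57951
t = -85.887 / sqrt(4.508) * -0.57951 = 23.442 s

23.442 s


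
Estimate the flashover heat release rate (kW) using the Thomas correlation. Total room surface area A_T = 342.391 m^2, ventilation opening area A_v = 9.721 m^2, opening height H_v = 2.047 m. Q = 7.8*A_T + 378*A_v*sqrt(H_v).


7.8*A_T = 2670.6
sqrt(H_v) = 1.4307
378*A_v*sqrt(H_v) = 5257.3
Q = 2670.6 + 5257.3 = 7927.9 kW

7927.9 kW


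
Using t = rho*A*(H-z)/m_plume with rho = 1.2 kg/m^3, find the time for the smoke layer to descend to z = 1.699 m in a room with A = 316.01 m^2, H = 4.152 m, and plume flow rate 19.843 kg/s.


H - z = 2.453 m
t = 1.2 * 316.01 * 2.453 / 19.843 = 46.878 s

46.878 s


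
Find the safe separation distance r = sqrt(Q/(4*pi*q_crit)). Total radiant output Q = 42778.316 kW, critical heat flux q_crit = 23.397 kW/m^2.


4*pi*q_crit = 294.02
Q/(4*pi*q_crit) = 145.50
r = sqrt(145.50) = 12.062 m

12.062 m


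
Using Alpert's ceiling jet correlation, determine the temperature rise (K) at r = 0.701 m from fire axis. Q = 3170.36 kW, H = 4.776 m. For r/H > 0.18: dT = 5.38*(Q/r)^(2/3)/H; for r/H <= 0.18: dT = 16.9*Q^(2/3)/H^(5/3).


r/H = 0.701 / 4.776 = 0.14678
r/H <= 0.18, so dT = 16.9*Q^(2/3)/H^(5/3)
Q^(2/3) = 215.81
H^(5/3) = 13.545
dT = 16.9 * 215.81 / 13.545 = 269.27 K

269.27 K


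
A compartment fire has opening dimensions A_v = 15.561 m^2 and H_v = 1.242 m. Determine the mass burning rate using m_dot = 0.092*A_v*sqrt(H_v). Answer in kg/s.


sqrt(H_v) = 1.1145
m_dot = 0.092 * 15.561 * 1.1145 = 1.5955 kg/s

1.5955 kg/s


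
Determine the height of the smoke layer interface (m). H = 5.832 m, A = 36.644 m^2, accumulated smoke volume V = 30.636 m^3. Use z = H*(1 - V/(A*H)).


V/(A*H) = 0.14335
1 - 0.14335 = 0.85665
z = 5.832 * 0.85665 = 4.9960 m

4.9960 m


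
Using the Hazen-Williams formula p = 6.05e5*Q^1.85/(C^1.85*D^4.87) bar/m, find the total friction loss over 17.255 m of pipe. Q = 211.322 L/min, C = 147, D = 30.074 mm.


Q^1.85 = 20005
C^1.85 = 10222
D^4.87 = 1.5805e+07
p/m = 0.074916 bar/m
p_total = 0.074916 * 17.255 = 1.2927 bar

1.2927 bar


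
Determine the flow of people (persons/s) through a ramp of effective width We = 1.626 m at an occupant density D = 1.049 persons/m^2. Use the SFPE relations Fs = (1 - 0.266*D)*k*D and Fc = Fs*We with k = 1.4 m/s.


1 - 0.266*D = 1 - 0.266*1.049 = 0.72097
Fs = 0.72097 * 1.4 * 1.049 = 1.0588 persons/(s*m)
Fc = 1.0588 * 1.626 = 1.7216 persons/s

1.7216 persons/s


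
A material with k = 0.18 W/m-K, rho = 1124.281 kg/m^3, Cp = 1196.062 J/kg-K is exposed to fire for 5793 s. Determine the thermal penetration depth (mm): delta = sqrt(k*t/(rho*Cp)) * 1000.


alpha = 0.18 / (1124.281 * 1196.062) = 1.3386e-07 m^2/s
alpha * t = 0.00077544
delta = sqrt(0.00077544) * 1000 = 27.847 mm

27.847 mm


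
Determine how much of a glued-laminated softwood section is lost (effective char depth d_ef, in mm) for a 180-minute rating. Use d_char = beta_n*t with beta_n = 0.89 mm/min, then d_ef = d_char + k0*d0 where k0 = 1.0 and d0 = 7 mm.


d_char = 0.89 * 180 = 160.2 mm
d_ef = 160.2 + 1.0*7 = 167.2 mm

167.2 mm


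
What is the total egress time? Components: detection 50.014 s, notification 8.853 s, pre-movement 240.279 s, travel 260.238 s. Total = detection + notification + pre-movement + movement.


Total = 50.014 + 8.853 + 240.279 + 260.238 = 559.384 s

559.384 s


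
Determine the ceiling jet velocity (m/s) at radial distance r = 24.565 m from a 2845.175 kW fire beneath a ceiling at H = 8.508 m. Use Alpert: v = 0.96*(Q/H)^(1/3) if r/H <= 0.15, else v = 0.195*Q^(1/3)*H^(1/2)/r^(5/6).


r/H = 24.565 / 8.508 = 2.8873
r/H > 0.15, so v = 0.195*Q^(1/3)*H^(1/2)/r^(5/6)
Q^(1/3) = 14.170
H^(1/2) = 2.9168
r^(5/6) = 14.408
v = 0.195 * 14.170 * 2.9168 / 14.408 = 0.55940 m/s

0.55940 m/s


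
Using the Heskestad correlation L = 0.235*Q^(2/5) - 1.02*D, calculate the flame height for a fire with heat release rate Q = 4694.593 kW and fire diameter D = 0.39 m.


Q^(2/5) = 29.420
0.235 * Q^(2/5) = 6.9136
1.02 * D = 0.39780
L = 6.5158 m

6.5158 m


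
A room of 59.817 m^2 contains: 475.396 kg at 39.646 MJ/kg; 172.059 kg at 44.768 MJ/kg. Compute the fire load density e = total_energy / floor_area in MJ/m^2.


Total energy = 475.396*39.646 + 172.059*44.768
= 18847.55 + 7702.737
= 26550.29 MJ
e = 26550.29 / 59.817 = 443.86 MJ/m^2

443.86 MJ/m^2


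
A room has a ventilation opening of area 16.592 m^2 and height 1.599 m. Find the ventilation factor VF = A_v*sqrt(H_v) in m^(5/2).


sqrt(H_v) = 1.2645
VF = 16.592 * 1.2645 = 20.981 m^(5/2)

20.981 m^(5/2)


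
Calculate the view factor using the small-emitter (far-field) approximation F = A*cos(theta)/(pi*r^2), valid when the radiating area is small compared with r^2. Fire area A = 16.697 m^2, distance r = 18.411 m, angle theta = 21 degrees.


cos(21 deg) = 0.93358
pi*r^2 = 1064.9
F = 16.697 * 0.93358 / 1064.9 = 0.014638

0.014638


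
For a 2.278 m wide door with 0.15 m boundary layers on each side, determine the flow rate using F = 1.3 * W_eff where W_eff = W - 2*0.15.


W_eff = 2.278 - 0.30 = 1.978 m
F = 1.3 * 1.978 = 2.5714 persons/s

2.5714 persons/s


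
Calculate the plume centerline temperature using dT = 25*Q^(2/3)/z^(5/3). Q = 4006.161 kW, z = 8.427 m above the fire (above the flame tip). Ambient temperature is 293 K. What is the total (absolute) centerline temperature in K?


Q^(2/3) = 252.24
z^(5/3) = 34.897
dT = 25 * 252.24 / 34.897 = 180.71 K
T = 293 + 180.71 = 473.71 K

473.71 K


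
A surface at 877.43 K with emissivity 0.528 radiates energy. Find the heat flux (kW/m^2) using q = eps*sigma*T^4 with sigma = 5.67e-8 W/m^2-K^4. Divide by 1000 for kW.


T^4 = 5.9272e+11
q = 0.528 * 5.67e-8 * 5.9272e+11 / 1000 = 17.745 kW/m^2

17.745 kW/m^2


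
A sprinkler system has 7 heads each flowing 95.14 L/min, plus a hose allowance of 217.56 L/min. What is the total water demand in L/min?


Sprinkler demand = 7 * 95.14 = 665.98 L/min
Total = 665.98 + 217.56 = 883.54 L/min

883.54 L/min


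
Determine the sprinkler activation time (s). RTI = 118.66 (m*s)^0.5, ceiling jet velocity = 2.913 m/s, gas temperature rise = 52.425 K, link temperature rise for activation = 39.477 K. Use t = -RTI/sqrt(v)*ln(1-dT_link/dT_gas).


dT_link/dT_gas = 0.75302
ln(1 - 0.75302) = -1.3984
t = -118.66 / sqrt(2.913) * -1.3984 = 97.225 s

97.225 s


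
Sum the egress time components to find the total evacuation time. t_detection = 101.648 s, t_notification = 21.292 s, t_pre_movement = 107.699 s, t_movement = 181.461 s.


Total = 101.648 + 21.292 + 107.699 + 181.461 = 412.1 s

412.1 s


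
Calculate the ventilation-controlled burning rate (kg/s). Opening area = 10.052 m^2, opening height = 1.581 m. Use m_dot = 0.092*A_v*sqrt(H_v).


sqrt(H_v) = 1.2574
m_dot = 0.092 * 10.052 * 1.2574 = 1.1628 kg/s

1.1628 kg/s


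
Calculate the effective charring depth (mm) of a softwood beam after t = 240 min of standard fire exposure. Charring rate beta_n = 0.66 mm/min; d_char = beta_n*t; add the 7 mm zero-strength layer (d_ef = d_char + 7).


d_char = 0.66 * 240 = 158.4 mm
d_ef = 158.4 + 1.0*7 = 165.4 mm

165.4 mm


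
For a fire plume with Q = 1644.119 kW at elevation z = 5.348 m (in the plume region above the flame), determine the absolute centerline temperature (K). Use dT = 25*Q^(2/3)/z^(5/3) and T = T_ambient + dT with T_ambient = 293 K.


Q^(2/3) = 139.30
z^(5/3) = 16.355
dT = 25 * 139.30 / 16.355 = 212.93 K
T = 293 + 212.93 = 505.93 K

505.93 K


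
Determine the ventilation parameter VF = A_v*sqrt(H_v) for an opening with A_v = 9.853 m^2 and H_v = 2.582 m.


sqrt(H_v) = 1.6069
VF = 9.853 * 1.6069 = 15.832 m^(5/2)

15.832 m^(5/2)


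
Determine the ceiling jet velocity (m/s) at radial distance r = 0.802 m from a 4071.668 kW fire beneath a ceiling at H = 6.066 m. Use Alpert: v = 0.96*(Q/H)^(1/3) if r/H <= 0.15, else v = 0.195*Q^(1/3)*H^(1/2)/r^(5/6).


r/H = 0.802 / 6.066 = 0.13221
r/H <= 0.15, so v = 0.96*(Q/H)^(1/3)
Q/H = 671.23
(Q/H)^(1/3) = 8.7557
v = 0.96 * 8.7557 = 8.4055 m/s

8.4055 m/s


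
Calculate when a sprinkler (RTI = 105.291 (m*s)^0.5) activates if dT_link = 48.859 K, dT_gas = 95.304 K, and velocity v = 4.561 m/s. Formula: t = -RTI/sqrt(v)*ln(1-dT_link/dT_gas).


dT_link/dT_gas = 0.51266
ln(1 - 0.51266) = -0.71880
t = -105.291 / sqrt(4.561) * -0.71880 = 35.438 s

35.438 s


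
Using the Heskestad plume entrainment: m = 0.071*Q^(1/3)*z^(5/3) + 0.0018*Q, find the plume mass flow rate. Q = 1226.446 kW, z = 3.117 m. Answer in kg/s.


Q^(1/3) = 10.704
z^(5/3) = 6.6511
First term = 0.071 * 10.704 * 6.6511 = 5.0548
Second term = 0.0018 * 1226.446 = 2.2076
m = 7.2624 kg/s

7.2624 kg/s


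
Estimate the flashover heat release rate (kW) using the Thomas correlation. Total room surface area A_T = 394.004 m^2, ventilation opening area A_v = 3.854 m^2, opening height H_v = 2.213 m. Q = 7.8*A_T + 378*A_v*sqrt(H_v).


7.8*A_T = 3073.2
sqrt(H_v) = 1.4876
378*A_v*sqrt(H_v) = 2167.2
Q = 3073.2 + 2167.2 = 5240.4 kW

5240.4 kW


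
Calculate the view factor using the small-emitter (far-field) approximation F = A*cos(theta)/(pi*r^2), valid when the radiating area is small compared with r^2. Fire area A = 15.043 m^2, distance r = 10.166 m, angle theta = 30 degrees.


cos(30 deg) = 0.86603
pi*r^2 = 324.68
F = 15.043 * 0.86603 / 324.68 = 0.040125

0.040125


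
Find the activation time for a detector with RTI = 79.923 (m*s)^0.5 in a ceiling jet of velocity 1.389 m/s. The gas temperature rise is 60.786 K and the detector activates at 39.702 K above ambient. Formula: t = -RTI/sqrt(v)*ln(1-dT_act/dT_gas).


dT_act/dT_gas = 0.65314
ln(1 - 0.65314) = -1.0588
t = -79.923 / sqrt(1.389) * -1.0588 = 71.805 s

71.805 s


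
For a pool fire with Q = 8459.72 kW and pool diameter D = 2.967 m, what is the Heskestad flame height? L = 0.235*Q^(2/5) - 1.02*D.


Q^(2/5) = 37.234
0.235 * Q^(2/5) = 8.7500
1.02 * D = 3.0263
L = 5.7237 m

5.7237 m


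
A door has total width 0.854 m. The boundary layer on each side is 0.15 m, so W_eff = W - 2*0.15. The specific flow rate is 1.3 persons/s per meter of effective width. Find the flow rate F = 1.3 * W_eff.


W_eff = 0.854 - 0.30 = 0.554 m
F = 1.3 * 0.554 = 0.72020 persons/s

0.72020 persons/s


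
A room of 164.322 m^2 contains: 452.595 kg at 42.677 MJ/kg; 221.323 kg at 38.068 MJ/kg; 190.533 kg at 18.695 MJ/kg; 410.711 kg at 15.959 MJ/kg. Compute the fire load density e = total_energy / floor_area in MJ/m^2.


Total energy = 452.595*42.677 + 221.323*38.068 + 190.533*18.695 + 410.711*15.959
= 19315.40 + 8425.324 + 3562.014 + 6554.537
= 37857.27 MJ
e = 37857.27 / 164.322 = 230.38 MJ/m^2

230.38 MJ/m^2


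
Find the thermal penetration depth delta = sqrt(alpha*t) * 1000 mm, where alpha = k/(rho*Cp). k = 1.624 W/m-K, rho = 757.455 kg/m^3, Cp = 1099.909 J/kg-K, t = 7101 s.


alpha = 1.624 / (757.455 * 1099.909) = 1.9493e-06 m^2/s
alpha * t = 0.013842
delta = sqrt(0.013842) * 1000 = 117.65 mm

117.65 mm


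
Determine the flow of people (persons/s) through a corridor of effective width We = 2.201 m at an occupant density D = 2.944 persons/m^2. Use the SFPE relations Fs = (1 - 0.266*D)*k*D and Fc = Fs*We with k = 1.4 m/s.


1 - 0.266*D = 1 - 0.266*2.944 = 0.21690
Fs = 0.21690 * 1.4 * 2.944 = 0.89396 persons/(s*m)
Fc = 0.89396 * 2.201 = 1.9676 persons/s

1.9676 persons/s


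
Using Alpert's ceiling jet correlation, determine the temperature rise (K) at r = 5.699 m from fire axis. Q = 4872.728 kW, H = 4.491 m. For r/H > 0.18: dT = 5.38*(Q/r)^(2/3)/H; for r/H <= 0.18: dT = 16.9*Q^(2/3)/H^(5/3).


r/H = 5.699 / 4.491 = 1.2690
r/H > 0.18, so dT = 5.38*(Q/r)^(2/3)/H
Q/r = 855.01
(Q/r)^(2/3) = 90.084
dT = 5.38 * 90.084 / 4.491 = 107.92 K

107.92 K


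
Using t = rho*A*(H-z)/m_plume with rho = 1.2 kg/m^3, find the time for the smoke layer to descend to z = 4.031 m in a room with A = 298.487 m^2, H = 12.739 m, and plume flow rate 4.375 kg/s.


H - z = 8.708 m
t = 1.2 * 298.487 * 8.708 / 4.375 = 712.93 s

712.93 s


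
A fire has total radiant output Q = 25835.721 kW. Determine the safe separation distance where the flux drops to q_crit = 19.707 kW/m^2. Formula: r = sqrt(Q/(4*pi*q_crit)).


4*pi*q_crit = 247.65
Q/(4*pi*q_crit) = 104.33
r = sqrt(104.33) = 10.214 m

10.214 m


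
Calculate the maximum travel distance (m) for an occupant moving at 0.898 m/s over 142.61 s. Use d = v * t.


d = 0.898 * 142.61 = 128.06 m

128.06 m


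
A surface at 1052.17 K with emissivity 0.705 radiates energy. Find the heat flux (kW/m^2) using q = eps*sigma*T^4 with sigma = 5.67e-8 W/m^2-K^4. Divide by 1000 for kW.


T^4 = 1.2256e+12
q = 0.705 * 5.67e-8 * 1.2256e+12 / 1000 = 48.991 kW/m^2

48.991 kW/m^2


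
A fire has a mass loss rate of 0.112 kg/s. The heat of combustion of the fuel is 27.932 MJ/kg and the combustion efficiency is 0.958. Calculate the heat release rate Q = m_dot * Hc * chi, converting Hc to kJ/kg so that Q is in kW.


Hc = 27.932 MJ/kg = 27.932 * 1000 kJ/kg = 27932 kJ/kg
Q = 0.112 kg/s * 27932 kJ/kg * 0.958 = 2997.0 kW

2997.0 kW


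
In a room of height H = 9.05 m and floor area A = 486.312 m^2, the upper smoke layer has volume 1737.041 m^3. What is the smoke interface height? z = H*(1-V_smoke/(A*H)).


V/(A*H) = 0.39468
1 - 0.39468 = 0.60532
z = 9.05 * 0.60532 = 5.4781 m

5.4781 m


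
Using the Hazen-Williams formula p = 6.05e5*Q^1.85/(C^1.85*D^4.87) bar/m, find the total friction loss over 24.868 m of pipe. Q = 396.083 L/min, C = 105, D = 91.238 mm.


Q^1.85 = 63959
C^1.85 = 5485.3
D^4.87 = 3.5161e+09
p/m = 0.0020063 bar/m
p_total = 0.0020063 * 24.868 = 0.049894 bar

0.049894 bar


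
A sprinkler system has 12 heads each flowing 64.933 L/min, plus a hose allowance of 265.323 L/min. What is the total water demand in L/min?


Sprinkler demand = 12 * 64.933 = 779.196 L/min
Total = 779.196 + 265.323 = 1044.519 L/min

1044.519 L/min


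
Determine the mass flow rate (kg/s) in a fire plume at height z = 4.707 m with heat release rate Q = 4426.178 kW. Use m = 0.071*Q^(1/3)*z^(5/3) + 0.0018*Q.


Q^(1/3) = 16.419
z^(5/3) = 13.220
First term = 0.071 * 16.419 * 13.220 = 15.411
Second term = 0.0018 * 4426.178 = 7.9671
m = 23.379 kg/s

23.379 kg/s


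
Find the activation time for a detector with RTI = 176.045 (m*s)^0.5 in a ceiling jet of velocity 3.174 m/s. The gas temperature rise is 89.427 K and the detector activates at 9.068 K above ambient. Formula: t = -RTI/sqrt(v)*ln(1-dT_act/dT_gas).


dT_act/dT_gas = 0.10140
ln(1 - 0.10140) = -0.10692
t = -176.045 / sqrt(3.174) * -0.10692 = 10.565 s

10.565 s


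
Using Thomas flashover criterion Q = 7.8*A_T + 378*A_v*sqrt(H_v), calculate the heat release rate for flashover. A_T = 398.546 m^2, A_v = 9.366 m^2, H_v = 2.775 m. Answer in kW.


7.8*A_T = 3108.7
sqrt(H_v) = 1.6658
378*A_v*sqrt(H_v) = 5897.6
Q = 3108.7 + 5897.6 = 9006.3 kW

9006.3 kW


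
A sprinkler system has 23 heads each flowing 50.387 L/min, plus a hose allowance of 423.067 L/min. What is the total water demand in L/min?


Sprinkler demand = 23 * 50.387 = 1158.901 L/min
Total = 1158.901 + 423.067 = 1581.968 L/min

1581.968 L/min


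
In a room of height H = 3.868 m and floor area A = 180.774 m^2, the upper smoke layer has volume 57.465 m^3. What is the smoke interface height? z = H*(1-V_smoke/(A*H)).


V/(A*H) = 0.082183
1 - 0.082183 = 0.91782
z = 3.868 * 0.91782 = 3.5501 m

3.5501 m


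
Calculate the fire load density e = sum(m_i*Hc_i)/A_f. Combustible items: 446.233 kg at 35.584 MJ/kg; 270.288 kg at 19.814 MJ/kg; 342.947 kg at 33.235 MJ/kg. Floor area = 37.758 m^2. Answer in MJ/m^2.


Total energy = 446.233*35.584 + 270.288*19.814 + 342.947*33.235
= 15878.76 + 5355.486 + 11397.84
= 32632.09 MJ
e = 32632.09 / 37.758 = 864.24 MJ/m^2

864.24 MJ/m^2


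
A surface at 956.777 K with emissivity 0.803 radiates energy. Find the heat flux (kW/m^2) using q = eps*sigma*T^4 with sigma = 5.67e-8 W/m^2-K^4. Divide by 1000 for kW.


T^4 = 8.3800e+11
q = 0.803 * 5.67e-8 * 8.3800e+11 / 1000 = 38.154 kW/m^2

38.154 kW/m^2


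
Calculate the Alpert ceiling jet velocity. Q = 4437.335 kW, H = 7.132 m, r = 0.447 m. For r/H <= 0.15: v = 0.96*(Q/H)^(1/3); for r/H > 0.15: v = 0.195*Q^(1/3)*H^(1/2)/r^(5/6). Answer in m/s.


r/H = 0.447 / 7.132 = 0.062675
r/H <= 0.15, so v = 0.96*(Q/H)^(1/3)
Q/H = 622.17
(Q/H)^(1/3) = 8.5370
v = 0.96 * 8.5370 = 8.1955 m/s

8.1955 m/s


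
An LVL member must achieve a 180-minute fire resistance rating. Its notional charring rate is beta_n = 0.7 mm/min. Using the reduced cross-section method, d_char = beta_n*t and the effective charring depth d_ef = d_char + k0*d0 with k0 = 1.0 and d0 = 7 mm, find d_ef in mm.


d_char = 0.7 * 180 = 126 mm
d_ef = 126 + 1.0*7 = 133 mm

133 mm


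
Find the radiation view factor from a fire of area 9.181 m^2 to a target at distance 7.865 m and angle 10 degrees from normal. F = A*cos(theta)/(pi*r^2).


cos(10 deg) = 0.98481
pi*r^2 = 194.33
F = 9.181 * 0.98481 / 194.33 = 0.046526

0.046526


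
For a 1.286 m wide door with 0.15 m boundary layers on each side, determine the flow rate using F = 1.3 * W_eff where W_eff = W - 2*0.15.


W_eff = 1.286 - 0.30 = 0.986 m
F = 1.3 * 0.986 = 1.2818 persons/s

1.2818 persons/s


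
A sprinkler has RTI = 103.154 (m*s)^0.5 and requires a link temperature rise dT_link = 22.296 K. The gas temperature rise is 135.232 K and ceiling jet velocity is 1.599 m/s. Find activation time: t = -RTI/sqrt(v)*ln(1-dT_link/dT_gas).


dT_link/dT_gas = 0.16487
ln(1 - 0.16487) = -0.18017
t = -103.154 / sqrt(1.599) * -0.18017 = 14.698 s

14.698 s


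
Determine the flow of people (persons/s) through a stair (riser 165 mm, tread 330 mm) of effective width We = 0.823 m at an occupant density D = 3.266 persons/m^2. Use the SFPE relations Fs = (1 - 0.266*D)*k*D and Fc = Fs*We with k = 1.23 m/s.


1 - 0.266*D = 1 - 0.266*3.266 = 0.13124
Fs = 0.13124 * 1.23 * 3.266 = 0.52723 persons/(s*m)
Fc = 0.52723 * 0.823 = 0.43391 persons/s

0.43391 persons/s


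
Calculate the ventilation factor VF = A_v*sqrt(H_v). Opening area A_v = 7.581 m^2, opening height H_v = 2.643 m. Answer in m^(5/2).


sqrt(H_v) = 1.6257
VF = 7.581 * 1.6257 = 12.325 m^(5/2)

12.325 m^(5/2)


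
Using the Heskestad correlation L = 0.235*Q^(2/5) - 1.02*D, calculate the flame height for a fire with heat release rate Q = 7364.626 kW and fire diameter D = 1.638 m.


Q^(2/5) = 35.226
0.235 * Q^(2/5) = 8.2781
1.02 * D = 1.6708
L = 6.6073 m

6.6073 m


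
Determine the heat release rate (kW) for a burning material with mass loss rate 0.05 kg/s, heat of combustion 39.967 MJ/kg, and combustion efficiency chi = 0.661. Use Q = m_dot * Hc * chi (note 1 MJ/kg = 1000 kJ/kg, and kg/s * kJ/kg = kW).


Hc = 39.967 MJ/kg = 39.967 * 1000 kJ/kg = 39967 kJ/kg
Q = 0.05 kg/s * 39967 kJ/kg * 0.661 = 1320.9 kW

1320.9 kW


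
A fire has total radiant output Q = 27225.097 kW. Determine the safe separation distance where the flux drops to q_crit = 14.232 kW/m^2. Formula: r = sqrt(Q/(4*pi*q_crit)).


4*pi*q_crit = 178.84
Q/(4*pi*q_crit) = 152.23
r = sqrt(152.23) = 12.338 m

12.338 m


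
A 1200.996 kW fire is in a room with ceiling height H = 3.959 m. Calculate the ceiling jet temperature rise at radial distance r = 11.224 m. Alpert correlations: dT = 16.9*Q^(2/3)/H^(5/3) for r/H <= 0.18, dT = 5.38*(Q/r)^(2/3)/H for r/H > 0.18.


r/H = 11.224 / 3.959 = 2.8351
r/H > 0.18, so dT = 5.38*(Q/r)^(2/3)/H
Q/r = 107.00
(Q/r)^(2/3) = 22.539
dT = 5.38 * 22.539 / 3.959 = 30.629 K

30.629 K


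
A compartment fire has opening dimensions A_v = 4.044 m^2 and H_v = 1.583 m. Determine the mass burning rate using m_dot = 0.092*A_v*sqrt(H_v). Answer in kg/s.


sqrt(H_v) = 1.2582
m_dot = 0.092 * 4.044 * 1.2582 = 0.46810 kg/s

0.46810 kg/s


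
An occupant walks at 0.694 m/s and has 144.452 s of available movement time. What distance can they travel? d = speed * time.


d = 0.694 * 144.452 = 100.25 m

100.25 m


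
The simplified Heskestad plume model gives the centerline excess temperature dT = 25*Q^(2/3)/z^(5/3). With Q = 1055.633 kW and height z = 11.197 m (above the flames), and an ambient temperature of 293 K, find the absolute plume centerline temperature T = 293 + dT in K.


Q^(2/3) = 103.68
z^(5/3) = 56.041
dT = 25 * 103.68 / 56.041 = 46.250 K
T = 293 + 46.250 = 339.25 K

339.25 K


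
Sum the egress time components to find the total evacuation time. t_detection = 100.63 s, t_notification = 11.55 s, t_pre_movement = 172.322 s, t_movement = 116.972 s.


Total = 100.63 + 11.55 + 172.322 + 116.972 = 401.474 s

401.474 s


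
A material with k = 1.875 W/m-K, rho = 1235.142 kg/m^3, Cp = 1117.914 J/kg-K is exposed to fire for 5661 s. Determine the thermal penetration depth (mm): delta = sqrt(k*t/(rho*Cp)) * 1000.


alpha = 1.875 / (1235.142 * 1117.914) = 1.3579e-06 m^2/s
alpha * t = 0.0076872
delta = sqrt(0.0076872) * 1000 = 87.677 mm

87.677 mm


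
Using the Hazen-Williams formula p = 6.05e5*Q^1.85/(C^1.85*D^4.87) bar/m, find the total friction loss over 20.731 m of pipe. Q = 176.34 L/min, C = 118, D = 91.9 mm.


Q^1.85 = 14314
C^1.85 = 6807.4
D^4.87 = 3.6421e+09
p/m = 0.00034928 bar/m
p_total = 0.00034928 * 20.731 = 0.0072410 bar

0.0072410 bar


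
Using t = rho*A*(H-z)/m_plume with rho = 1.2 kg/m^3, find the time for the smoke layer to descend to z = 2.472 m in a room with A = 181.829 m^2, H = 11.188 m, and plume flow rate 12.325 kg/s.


H - z = 8.716 m
t = 1.2 * 181.829 * 8.716 / 12.325 = 154.30 s

154.30 s


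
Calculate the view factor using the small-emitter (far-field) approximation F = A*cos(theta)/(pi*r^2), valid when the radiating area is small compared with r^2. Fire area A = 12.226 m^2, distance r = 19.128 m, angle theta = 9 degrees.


cos(9 deg) = 0.98769
pi*r^2 = 1149.4
F = 12.226 * 0.98769 / 1149.4 = 0.010505

0.010505


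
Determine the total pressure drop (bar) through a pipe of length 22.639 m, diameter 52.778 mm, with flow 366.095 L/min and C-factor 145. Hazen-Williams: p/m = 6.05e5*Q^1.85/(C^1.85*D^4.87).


Q^1.85 = 55290
C^1.85 = 9966.2
D^4.87 = 2.4454e+08
p/m = 0.013725 bar/m
p_total = 0.013725 * 22.639 = 0.31073 bar

0.31073 bar


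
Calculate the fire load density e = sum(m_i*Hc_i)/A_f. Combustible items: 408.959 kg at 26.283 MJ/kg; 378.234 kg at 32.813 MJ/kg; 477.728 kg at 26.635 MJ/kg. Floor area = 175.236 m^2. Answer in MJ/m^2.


Total energy = 408.959*26.283 + 378.234*32.813 + 477.728*26.635
= 10748.67 + 12410.99 + 12724.29
= 35883.95 MJ
e = 35883.95 / 175.236 = 204.77 MJ/m^2

204.77 MJ/m^2


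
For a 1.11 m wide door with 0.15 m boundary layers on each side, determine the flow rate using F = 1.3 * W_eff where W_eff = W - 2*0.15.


W_eff = 1.11 - 0.30 = 0.81 m
F = 1.3 * 0.81 = 1.053 persons/s

1.053 persons/s


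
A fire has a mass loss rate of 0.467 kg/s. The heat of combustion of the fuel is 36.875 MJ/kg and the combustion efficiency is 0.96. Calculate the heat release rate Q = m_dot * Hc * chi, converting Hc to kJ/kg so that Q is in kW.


Hc = 36.875 MJ/kg = 36.875 * 1000 kJ/kg = 36875 kJ/kg
Q = 0.467 kg/s * 36875 kJ/kg * 0.96 = 16531.8 kW

16531.8 kW


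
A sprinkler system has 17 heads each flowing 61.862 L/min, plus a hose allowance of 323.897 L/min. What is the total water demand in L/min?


Sprinkler demand = 17 * 61.862 = 1051.654 L/min
Total = 1051.654 + 323.897 = 1375.551 L/min

1375.551 L/min
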